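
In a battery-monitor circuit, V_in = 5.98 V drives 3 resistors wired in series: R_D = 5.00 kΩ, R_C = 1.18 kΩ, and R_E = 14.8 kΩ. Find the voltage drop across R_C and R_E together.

Series total: ΣR = 5.00 + 1.18 + 14.8 = 20.98 kΩ.
R_{R_C..R_E} = 1.18 + 14.8 = 15.98 kΩ.
By the voltage-divider rule, V = 5.98 × 15.98/20.98 = 4.555 V.

V ≈ 4.55 V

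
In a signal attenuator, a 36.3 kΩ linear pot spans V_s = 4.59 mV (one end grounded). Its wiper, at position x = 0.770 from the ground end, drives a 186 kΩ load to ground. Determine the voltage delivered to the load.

The pot divides into 8.349 kΩ above the wiper and 27.95 kΩ below.
Lower segment in parallel with the load: 27.95 ‖ 186 = 24.30 kΩ.
Then V_out = V_s · 24.30/(8.349 + 24.30) = 3.416 mV.

V_out ≈ 3.42 mV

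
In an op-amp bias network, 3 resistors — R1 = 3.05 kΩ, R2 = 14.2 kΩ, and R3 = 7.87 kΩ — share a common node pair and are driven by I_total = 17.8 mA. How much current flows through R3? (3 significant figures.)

I ≈ 4.31 mA

Conductances: ΣG = 1/3.05 + 1/14.2 + 1/7.87 = 0.5254 (1/kΩ).
Current divider: I(R3) = I_total · G_k/ΣG = 17.8 × (0.1271/0.5254) = 17.8 × 0.2419 = 4.305 mA.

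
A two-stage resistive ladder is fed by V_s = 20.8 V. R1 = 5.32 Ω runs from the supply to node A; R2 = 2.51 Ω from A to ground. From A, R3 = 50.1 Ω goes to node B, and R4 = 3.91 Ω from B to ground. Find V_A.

V_A ≈ 6.46 V

Node A sees R2 in parallel with the series input of stage 2, R3 + R4 = 54.01 Ω.
R2 ‖ (R3+R4) = 2.399 Ω.
First divider: V_A = V_s · 2.399/(5.32 + 2.399) = 6.464 V.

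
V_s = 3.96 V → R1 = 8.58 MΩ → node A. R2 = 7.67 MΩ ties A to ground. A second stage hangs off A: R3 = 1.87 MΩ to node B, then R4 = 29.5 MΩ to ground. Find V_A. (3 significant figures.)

Looking into the second stage from A: R3 + R4 = 31.37 MΩ appears in parallel with R2.
R2 ‖ (R3+R4) = 6.163 MΩ.
So V_A = 3.96 × 0.4180 = 1.655 V.

V_A ≈ 1.66 V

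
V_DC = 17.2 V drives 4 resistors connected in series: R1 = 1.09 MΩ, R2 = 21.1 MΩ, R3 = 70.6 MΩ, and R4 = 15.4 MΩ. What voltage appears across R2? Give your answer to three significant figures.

V ≈ 3.35 V

ΣR = 1.09 + 21.1 + 70.6 + 15.4 = 108.2 MΩ.
V = V_DC · R/ΣR = 17.2 × 0.1950 = 3.354 V.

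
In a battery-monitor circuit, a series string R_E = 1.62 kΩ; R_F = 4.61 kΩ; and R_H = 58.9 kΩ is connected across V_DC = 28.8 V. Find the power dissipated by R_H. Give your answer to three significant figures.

P ≈ 11.5 mW

ΣR = 65.13 kΩ → I = 28.8/65.13 = 0.4422 mA.
V(R_H) = I·R = 26.05 V; P = V·I = 26.05 × 0.4422 = 11.52 mW.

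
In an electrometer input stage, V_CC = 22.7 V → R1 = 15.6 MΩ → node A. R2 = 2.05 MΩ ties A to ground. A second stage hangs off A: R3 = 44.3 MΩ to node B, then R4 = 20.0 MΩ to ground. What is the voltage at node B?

V_B ≈ 0.798 V

The second stage (R3 + R4 = 64.30 MΩ) loads node A in parallel with R2.
Effective lower resistance at A: R2 ‖ 64.30 = 1.987 MΩ.
V_A = 22.7 × 1.987/(15.6 + 1.987) = 2.564 V.
Stage 2 is unloaded, so V_B = V_A · R4/(R3+R4) = 2.564 × 20.0/64.30 = 0.7976 V.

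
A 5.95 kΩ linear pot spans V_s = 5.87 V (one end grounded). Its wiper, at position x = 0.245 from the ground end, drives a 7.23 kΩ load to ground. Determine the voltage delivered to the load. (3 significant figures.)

V_out ≈ 1.25 V

The pot divides into 4.492 kΩ above the wiper and 1.458 kΩ below.
(x·R_p) ‖ R_L = 1.213 kΩ.
V_out = 5.87 × 1.213/(4.492 + 1.213) = 1.248 V.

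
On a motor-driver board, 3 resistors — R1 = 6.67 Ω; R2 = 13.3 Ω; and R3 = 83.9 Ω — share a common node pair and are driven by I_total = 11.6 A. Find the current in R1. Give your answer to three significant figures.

Total conductance ΣG = 1/6.67 + 1/13.3 + 1/83.9 = 0.2370 (units of 1/Ω).
By the current-divider rule, I = I_total · G_k/ΣG = 11.6 × 0.6325 = 7.337 A.

I ≈ 7.34 A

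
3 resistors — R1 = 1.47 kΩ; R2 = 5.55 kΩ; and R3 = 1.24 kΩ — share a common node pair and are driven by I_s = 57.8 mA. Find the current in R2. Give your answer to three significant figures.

ΣG = 1/1.47 + 1/5.55 + 1/1.24 = 1.667.
R2 takes the fraction G_k/ΣG = 0.1802/1.667 = 0.1081, so I = 57.8 × 0.1081 = 6.248 mA.

I ≈ 6.25 mA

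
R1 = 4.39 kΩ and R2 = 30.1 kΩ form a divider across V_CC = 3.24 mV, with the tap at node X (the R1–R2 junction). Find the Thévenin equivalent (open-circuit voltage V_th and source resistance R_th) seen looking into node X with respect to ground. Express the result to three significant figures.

Open-circuit (no load on X): V_th = V_CC · R2/(R1 + R2) = 3.24 × 30.1/(4.390 + 30.1) = 2.828 mV.
With V_CC suppressed (replaced by a short), R_th = R1 ‖ R2 = (4.390 × 30.1)/(4.390 + 30.1) = 3.831 kΩ.

V_th ≈ 2.83 mV, R_th ≈ 3.83 kΩ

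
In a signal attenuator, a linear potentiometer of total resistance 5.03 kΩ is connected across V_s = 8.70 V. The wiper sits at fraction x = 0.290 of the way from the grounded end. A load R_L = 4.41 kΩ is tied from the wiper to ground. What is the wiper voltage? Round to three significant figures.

V_out ≈ 2.04 V

Split the track: R_lower = x·R_p = 1.459 kΩ, R_upper = (1−x)·R_p = 3.571 kΩ.
Lower segment in parallel with the load: 1.459 ‖ 4.41 = 1.096 kΩ.
V_out = 8.70 × 1.096/(3.571 + 1.096) = 2.043 V.
(Unloaded: V_out = x·V_s = 2.52 V.)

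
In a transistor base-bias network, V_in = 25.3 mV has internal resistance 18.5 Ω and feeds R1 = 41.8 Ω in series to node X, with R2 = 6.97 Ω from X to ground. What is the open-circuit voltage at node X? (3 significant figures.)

V_th ≈ 2.62 mV

R1' = 18.5 + 41.8 = 60.30 Ω (source resistance + R1).
With X open, the divider is unloaded: V_th = 25.3 × 6.97/67.27 = 2.621 mV.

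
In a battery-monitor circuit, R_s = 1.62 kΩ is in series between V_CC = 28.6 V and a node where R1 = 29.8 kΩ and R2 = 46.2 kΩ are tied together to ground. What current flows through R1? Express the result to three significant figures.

I ≈ 0.881 mA

Combine the parallel branches: R_p = (1/29.8 + 1/46.2)⁻¹ = 18.12 kΩ.
V_A by voltage divider: V_A = 28.6 × 18.12/(1.62 + 18.12) = 26.25 V.
I(R1) = V_A / R1 = 26.25/29.8 = 0.8810 mA.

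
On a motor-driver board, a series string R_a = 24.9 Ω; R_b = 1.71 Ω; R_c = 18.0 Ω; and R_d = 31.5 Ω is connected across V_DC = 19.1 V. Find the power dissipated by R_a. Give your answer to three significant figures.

P ≈ 1.57 W

The common current is I = 19.1/76.11 = 0.2510 A.
P = I²R = 0.06298 × 24.9 = 1.568 W.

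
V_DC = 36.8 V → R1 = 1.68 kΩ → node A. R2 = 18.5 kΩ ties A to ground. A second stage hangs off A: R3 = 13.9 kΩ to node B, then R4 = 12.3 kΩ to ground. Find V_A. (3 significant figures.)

Node A sees R2 in parallel with the series input of stage 2, R3 + R4 = 26.20 kΩ.
Effective lower resistance at A: R2 ‖ 26.20 = 10.84 kΩ.
First divider: V_A = V_DC · 10.84/(1.68 + 10.84) = 31.86 V.

V_A ≈ 31.9 V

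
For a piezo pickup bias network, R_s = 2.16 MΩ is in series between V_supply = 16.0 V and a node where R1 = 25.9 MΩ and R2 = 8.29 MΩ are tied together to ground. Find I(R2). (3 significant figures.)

I ≈ 1.44 µA

Equivalent of the parallel group: R_p = 6.280 MΩ.
V_A = 16.0 × 6.280/8.440 = 11.91 V.
Branch current I = V_A/R2 = 11.91/8.29 = 1.436 µA.
(Equivalently: I_total = 1.896 µA, then current-divider fraction G_k/ΣG = 0.7575.)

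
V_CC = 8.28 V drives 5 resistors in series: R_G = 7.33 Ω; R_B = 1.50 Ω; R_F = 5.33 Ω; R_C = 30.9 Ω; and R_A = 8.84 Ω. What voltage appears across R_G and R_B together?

ΣR = 7.33 + 1.50 + 5.33 + 30.9 + 8.84 = 53.90 Ω.
R_{R_G..R_B} = 7.33 + 1.50 = 8.830 Ω.
V = V_CC · R/ΣR = 8.28 × 0.1638 = 1.356 V.

V ≈ 1.36 V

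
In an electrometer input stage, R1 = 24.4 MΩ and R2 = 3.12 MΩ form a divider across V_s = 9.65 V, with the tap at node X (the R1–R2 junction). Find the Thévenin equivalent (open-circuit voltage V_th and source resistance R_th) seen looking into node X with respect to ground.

With X open, the divider is unloaded: V_th = 9.65 × 3.12/27.52 = 1.094 V.
Zeroing V_s shorts the top of R1 to ground, so R_th = R1 ‖ R2 = 2.766 MΩ.

V_th ≈ 1.09 V, R_th ≈ 2.77 MΩ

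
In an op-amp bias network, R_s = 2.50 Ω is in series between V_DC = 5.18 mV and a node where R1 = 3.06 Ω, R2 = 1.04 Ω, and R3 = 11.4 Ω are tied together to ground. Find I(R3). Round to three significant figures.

Parallel bank: R_p = 1/(1/3.06 + 1/1.04 + 1/11.4) = 0.7267 Ω.
Node voltage V_A = V_DC · R_p/(R_s + R_p) = 5.18 × 0.2252 = 1.167 mV.
I(R3) = V_A / R3 = 1.167/11.4 = 0.1023 mA.
(Check via current divider: I_total = 1.605 mA; share G_k/ΣG = 0.06375 → same result.)

I ≈ 0.102 mA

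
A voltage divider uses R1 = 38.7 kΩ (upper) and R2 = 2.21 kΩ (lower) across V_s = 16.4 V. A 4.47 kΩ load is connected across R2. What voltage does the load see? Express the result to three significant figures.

V_out ≈ 0.604 V

The load sits in parallel with R2, giving an effective lower resistance R2' = R2·R_L/(R2+R_L) = 1.479 kΩ.
Now apply the divider: V_out = 16.4 × 0.03681 = 0.6036 V.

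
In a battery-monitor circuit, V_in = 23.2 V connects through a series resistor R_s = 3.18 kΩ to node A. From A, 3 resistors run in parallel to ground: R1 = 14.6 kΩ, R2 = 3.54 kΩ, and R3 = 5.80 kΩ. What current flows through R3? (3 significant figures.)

Combine the parallel branches: R_p = (1/14.6 + 1/3.54 + 1/5.80)⁻¹ = 1.911 kΩ.
V_A by voltage divider: V_A = 23.2 × 1.911/(3.18 + 1.911) = 8.707 V.
Branch current I = V_A/R3 = 8.707/5.80 = 1.501 mA.

I ≈ 1.50 mA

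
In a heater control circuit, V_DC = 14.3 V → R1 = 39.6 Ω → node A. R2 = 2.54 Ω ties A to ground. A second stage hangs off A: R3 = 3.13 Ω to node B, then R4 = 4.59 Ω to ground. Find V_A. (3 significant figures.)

V_A ≈ 0.658 V

The second stage (R3 + R4 = 7.720 Ω) loads node A in parallel with R2.
Effective lower resistance at A: R2 ‖ 7.720 = 1.911 Ω.
V_A = 14.3 × 1.911/(39.6 + 1.911) = 0.6584 V.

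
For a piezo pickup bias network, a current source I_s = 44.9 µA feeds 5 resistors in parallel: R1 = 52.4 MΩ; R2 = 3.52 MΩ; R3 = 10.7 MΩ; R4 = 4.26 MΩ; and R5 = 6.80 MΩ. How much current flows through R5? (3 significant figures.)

I ≈ 8.48 µA

Total conductance ΣG = 1/52.4 + 1/3.52 + 1/10.7 + 1/4.26 + 1/6.80 = 0.7784 (units of 1/MΩ).
Current divider: I(R5) = I_s · G_k/ΣG = 44.9 × (0.1471/0.7784) = 44.9 × 0.1889 = 8.482 µA.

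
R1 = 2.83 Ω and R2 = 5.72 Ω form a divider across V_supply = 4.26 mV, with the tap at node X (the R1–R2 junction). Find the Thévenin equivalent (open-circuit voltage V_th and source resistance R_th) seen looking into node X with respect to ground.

V_th is the unloaded tap voltage: V_supply · R2/(R1+R2) = 4.26 × 0.6690 = 2.850 mV.
Zeroing V_supply shorts the top of R1 to ground, so R_th = R1 ‖ R2 = 1.893 Ω.

V_th ≈ 2.85 mV, R_th ≈ 1.89 Ω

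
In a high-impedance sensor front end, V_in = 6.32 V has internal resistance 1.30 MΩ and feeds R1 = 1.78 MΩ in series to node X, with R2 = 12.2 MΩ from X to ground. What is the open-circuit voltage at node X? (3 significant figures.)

V_th ≈ 5.05 V

R1' = 1.30 + 1.78 = 3.080 MΩ (source resistance + R1).
With X open, the divider is unloaded: V_th = 6.32 × 12.2/15.28 = 5.046 V.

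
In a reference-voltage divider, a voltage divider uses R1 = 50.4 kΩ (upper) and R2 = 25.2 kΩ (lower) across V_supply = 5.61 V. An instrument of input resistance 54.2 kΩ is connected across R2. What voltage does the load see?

V_out ≈ 1.43 V

The load sits in parallel with R2, giving an effective lower resistance R2' = R2·R_L/(R2+R_L) = 17.20 kΩ.
Then V_out = V_supply · R2'/(R1 + R2') = 5.61 × 17.20/67.60 = 1.428 V.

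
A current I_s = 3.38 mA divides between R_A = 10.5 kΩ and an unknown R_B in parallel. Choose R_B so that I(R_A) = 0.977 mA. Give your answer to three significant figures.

R_B ≈ 4.27 kΩ

In a two-way split, I_A/I_s = R_B/(R_A + R_B).
With f = 0.2891, R_B = R_A · f/(1−f) = 10.5 × 0.4066 = 4.269 kΩ.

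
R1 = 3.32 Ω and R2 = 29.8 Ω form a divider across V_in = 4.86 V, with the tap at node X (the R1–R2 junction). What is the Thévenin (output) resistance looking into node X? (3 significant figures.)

R_th ≈ 2.99 Ω

Looking into X with the source shorted: R_th = R1·R2/(R1+R2) = 3.320 × 29.8/33.12 = 2.987 Ω.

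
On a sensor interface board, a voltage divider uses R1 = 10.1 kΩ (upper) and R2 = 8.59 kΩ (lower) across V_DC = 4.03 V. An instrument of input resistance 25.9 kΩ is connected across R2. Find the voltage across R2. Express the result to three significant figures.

V_out ≈ 1.57 V

First combine the lower leg with the load: R2 ‖ R_L = 6.451 kΩ.
Then V_out = V_DC · R2'/(R1 + R2') = 4.03 × 6.451/16.55 = 1.571 V.
(Unloaded it would be 1.85 V; the load pulls it down.)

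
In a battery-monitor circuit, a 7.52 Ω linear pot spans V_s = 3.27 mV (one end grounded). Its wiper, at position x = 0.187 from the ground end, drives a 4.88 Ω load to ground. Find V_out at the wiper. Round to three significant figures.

Lower segment x·R_p = 1.406 Ω; upper segment (1−x)·R_p = 6.114 Ω.
(x·R_p) ‖ R_L = 1.092 Ω.
Then V_out = V_s · 1.092/(6.114 + 1.092) = 0.4954 mV.

V_out ≈ 0.495 mV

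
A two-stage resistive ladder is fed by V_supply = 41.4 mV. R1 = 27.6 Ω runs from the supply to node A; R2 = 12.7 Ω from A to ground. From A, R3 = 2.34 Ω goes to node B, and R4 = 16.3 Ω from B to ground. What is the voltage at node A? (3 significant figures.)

V_A ≈ 8.90 mV

Node A sees R2 in parallel with the series input of stage 2, R3 + R4 = 18.64 Ω.
Effective lower resistance at A: R2 ‖ 18.64 = 7.554 Ω.
V_A = 41.4 × 7.554/(27.6 + 7.554) = 8.896 mV.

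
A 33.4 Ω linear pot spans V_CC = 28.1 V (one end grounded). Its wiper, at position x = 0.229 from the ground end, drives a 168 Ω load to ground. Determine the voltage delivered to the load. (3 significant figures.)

V_out ≈ 6.22 V

Lower segment x·R_p = 7.649 Ω; upper segment (1−x)·R_p = 25.75 Ω.
(x·R_p) ‖ R_L = 7.316 Ω.
Loaded-divider output: V_out = 28.1 × 0.2212 = 6.217 V.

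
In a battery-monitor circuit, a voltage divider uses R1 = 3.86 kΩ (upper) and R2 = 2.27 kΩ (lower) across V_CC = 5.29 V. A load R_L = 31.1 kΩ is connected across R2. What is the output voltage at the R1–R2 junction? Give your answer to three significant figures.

V_out ≈ 1.87 V

First combine the lower leg with the load: R2 ‖ R_L = 2.116 kΩ.
Now apply the divider: V_out = 5.29 × 0.3540 = 1.873 V.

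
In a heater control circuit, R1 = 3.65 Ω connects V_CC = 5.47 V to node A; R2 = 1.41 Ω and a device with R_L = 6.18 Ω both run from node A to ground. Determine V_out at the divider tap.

V_out ≈ 1.31 V

First combine the lower leg with the load: R2 ‖ R_L = 1.148 Ω.
Now apply the divider: V_out = 5.47 × 0.2393 = 1.309 V.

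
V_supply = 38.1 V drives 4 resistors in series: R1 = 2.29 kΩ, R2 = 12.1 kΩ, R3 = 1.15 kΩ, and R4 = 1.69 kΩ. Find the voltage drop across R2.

V ≈ 26.8 V

Total series resistance ΣR = 2.29 + 12.1 + 1.15 + 1.69 = 17.23 kΩ.
V = V_supply · R/ΣR = 38.1 × 0.7023 = 26.76 V.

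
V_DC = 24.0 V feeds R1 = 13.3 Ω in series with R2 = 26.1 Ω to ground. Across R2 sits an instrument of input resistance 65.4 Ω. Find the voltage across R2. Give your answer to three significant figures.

V_out ≈ 14.0 V

First combine the lower leg with the load: R2 ‖ R_L = 18.66 Ω.
Then V_out = V_DC · R2'/(R1 + R2') = 24.0 × 18.66/31.96 = 14.01 V.
(Unloaded it would be 15.9 V; the load pulls it down.)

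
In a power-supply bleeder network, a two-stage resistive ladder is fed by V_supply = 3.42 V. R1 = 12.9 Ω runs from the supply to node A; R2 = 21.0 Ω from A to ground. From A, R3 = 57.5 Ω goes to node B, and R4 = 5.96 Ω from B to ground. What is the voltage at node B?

V_B ≈ 0.177 V

Node A sees R2 in parallel with the series input of stage 2, R3 + R4 = 63.46 Ω.
R2 ‖ (R3+R4) = 15.78 Ω.
First divider: V_A = V_supply · 15.78/(12.9 + 15.78) = 1.882 V.
Stage 2 is unloaded, so V_B = V_A · R4/(R3+R4) = 1.882 × 5.96/63.46 = 0.1767 V.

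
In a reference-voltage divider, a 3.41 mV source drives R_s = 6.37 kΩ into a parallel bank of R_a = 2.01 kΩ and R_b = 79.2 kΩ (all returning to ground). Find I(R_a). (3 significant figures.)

Equivalent of the parallel group: R_p = 1.960 kΩ.
V_A = 3.41 × 1.960/8.330 = 0.8024 mV.
Branch current I = V_A/R_a = 0.8024/2.01 = 0.3992 µA.
(Equivalently: I_total = 0.4094 µA, then current-divider fraction G_k/ΣG = 0.9752.)

I ≈ 0.399 µA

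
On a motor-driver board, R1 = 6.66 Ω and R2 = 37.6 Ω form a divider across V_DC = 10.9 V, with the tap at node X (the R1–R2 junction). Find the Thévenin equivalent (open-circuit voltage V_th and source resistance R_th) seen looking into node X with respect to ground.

V_th ≈ 9.26 V, R_th ≈ 5.66 Ω

V_th is the unloaded tap voltage: V_DC · R2/(R1+R2) = 10.9 × 0.8495 = 9.260 V.
Looking into X with the source shorted: R_th = R1·R2/(R1+R2) = 6.660 × 37.6/44.26 = 5.658 Ω.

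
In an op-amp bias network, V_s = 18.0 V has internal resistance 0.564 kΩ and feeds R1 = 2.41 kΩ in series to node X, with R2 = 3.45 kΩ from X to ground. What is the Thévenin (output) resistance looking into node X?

R_th ≈ 1.60 kΩ

R1' = 0.564 + 2.41 = 2.974 kΩ (source resistance + R1).
Looking into X with the source shorted: R_th = R1'·R2/(R1'+R2) = 2.974 × 3.45/6.424 = 1.597 kΩ.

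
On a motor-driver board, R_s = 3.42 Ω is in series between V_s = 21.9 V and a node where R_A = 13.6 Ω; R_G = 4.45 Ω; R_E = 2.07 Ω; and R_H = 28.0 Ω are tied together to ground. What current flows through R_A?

Combine the parallel branches: R_p = (1/13.6 + 1/4.45 + 1/2.07 + 1/28.0)⁻¹ = 1.224 Ω.
V_A by voltage divider: V_A = 21.9 × 1.224/(3.42 + 1.224) = 5.772 V.
Branch current I = V_A/R_A = 5.772/13.6 = 0.4244 A.

I ≈ 0.424 A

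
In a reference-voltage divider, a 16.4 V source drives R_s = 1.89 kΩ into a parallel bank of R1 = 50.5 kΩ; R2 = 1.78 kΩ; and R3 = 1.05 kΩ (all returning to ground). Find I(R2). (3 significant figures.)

Parallel bank: R_p = 1/(1/50.5 + 1/1.78 + 1/1.05) = 0.6519 kΩ.
Node voltage V_A = V_CC · R_p/(R_s + R_p) = 16.4 × 0.2565 = 4.206 V.
I(R2) = V_A / R2 = 4.206/1.78 = 2.363 mA.

I ≈ 2.36 mA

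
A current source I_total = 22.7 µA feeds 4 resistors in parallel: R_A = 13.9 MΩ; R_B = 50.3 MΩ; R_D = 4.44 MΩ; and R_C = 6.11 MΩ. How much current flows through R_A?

I ≈ 3.40 µA

Conductances: ΣG = 1/13.9 + 1/50.3 + 1/4.44 + 1/6.11 = 0.4807 (1/MΩ).
R_A takes the fraction G_k/ΣG = 0.07194/0.4807 = 0.1497, so I = 22.7 × 0.1497 = 3.397 µA.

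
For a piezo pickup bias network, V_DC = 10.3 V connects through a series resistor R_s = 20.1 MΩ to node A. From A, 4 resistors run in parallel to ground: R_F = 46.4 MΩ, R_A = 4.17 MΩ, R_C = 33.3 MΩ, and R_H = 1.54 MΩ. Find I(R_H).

I ≈ 0.336 µA

Parallel bank: R_p = 1/(1/46.4 + 1/4.17 + 1/33.3 + 1/1.54) = 1.063 MΩ.
V_A = 10.3 × 1.063/21.16 = 0.5174 V.
Branch current I = V_A/R_H = 0.5174/1.54 = 0.3359 µA.
(Check via current divider: I_total = 0.4867 µA; share G_k/ΣG = 0.6903 → same result.)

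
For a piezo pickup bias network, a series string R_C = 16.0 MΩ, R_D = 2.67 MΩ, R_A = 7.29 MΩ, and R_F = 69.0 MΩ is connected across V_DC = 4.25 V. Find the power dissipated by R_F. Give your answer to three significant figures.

P ≈ 0.138 µW

Series current I = V_DC/ΣR = 4.25/94.96 = 0.04476 µA.
P = I²R = 0.002003 × 69.0 = 0.1382 µW.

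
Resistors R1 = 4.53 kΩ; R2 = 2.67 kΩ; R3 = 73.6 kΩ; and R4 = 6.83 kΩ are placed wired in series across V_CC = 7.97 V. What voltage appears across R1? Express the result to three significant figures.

Total series resistance ΣR = 4.53 + 2.67 + 73.6 + 6.83 = 87.63 kΩ.
Voltage divider: V = V_CC · (4.530 / 87.63) = 7.97 × 0.05169 = 0.4120 V.

V ≈ 0.412 V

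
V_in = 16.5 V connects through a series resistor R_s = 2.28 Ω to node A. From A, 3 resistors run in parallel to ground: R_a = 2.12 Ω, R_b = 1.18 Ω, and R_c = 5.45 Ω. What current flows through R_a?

I ≈ 1.76 A

Combine the parallel branches: R_p = (1/2.12 + 1/1.18 + 1/5.45)⁻¹ = 0.6655 Ω.
V_A = 16.5 × 0.6655/2.945 = 3.728 V.
Branch current I = V_A/R_a = 3.728/2.12 = 1.758 A.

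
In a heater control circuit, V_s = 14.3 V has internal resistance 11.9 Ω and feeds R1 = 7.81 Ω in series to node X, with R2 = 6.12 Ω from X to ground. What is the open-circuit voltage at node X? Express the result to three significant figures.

V_th ≈ 3.39 V

R1' = 11.9 + 7.81 = 19.71 Ω (source resistance + R1).
Open-circuit (no load on X): V_th = V_s · R2/(R1' + R2) = 14.3 × 6.12/(19.71 + 6.12) = 3.388 V.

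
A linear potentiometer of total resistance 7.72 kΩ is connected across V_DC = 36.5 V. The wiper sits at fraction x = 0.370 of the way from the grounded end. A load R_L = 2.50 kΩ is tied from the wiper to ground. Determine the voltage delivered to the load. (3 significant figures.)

Lower segment x·R_p = 2.856 kΩ; upper segment (1−x)·R_p = 4.864 kΩ.
(x·R_p) ‖ R_L = 1.333 kΩ.
Loaded-divider output: V_out = 36.5 × 0.2151 = 7.853 V.
(Unloaded: V_out = x·V_DC = 13.5 V.)

V_out ≈ 7.85 V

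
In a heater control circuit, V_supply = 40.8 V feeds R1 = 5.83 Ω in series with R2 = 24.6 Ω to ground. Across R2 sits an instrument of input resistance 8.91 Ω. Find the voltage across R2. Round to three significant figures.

First combine the lower leg with the load: R2 ‖ R_L = 6.541 Ω.
Voltage divider with the loaded lower leg: V_out = 40.8 × 6.541/(5.83 + 6.541) = 40.8 × 0.5287 = 21.57 V.

V_out ≈ 21.6 V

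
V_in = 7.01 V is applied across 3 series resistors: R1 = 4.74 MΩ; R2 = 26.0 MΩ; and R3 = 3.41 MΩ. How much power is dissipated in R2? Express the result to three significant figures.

P ≈ 1.10 µW

The common current is I = 7.01/34.15 = 0.2053 µA.
P(R2) = I²·R2 = (0.2053)² × 26.0 = 1.096 µW.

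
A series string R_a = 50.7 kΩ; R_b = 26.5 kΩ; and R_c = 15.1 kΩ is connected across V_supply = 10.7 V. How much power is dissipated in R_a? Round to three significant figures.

P ≈ 0.681 mW

The common current is I = 10.7/92.30 = 0.1159 mA.
P = I²R = 0.01344 × 50.7 = 0.6814 mW.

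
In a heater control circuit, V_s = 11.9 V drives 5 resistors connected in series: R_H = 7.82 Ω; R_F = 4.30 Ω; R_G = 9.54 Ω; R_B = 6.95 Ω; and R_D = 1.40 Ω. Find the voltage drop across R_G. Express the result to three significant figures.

V ≈ 3.78 V

Series total: ΣR = 7.82 + 4.30 + 9.54 + 6.95 + 1.40 = 30.01 Ω.
By the voltage-divider rule, V = 11.9 × 9.540/30.01 = 3.783 V.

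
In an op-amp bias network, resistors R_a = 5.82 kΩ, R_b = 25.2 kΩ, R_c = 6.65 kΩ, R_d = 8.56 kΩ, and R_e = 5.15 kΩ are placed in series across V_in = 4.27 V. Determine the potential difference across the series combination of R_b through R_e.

V ≈ 3.79 V

Total series resistance ΣR = 5.82 + 25.2 + 6.65 + 8.56 + 5.15 = 51.38 kΩ.
R_{R_b..R_e} = 25.2 + 6.65 + 8.56 + 5.15 = 45.56 kΩ.
Voltage divider: V = V_in · (45.56 / 51.38) = 4.27 × 0.8867 = 3.786 V.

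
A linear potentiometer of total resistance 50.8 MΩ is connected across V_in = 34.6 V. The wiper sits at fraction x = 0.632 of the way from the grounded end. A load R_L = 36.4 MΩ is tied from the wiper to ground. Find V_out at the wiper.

V_out ≈ 16.5 V

Lower segment x·R_p = 32.11 MΩ; upper segment (1−x)·R_p = 18.69 MΩ.
R_L loads the lower segment: effective lower R = 17.06 MΩ.
Then V_out = V_in · 17.06/(18.69 + 17.06) = 16.51 V.
(Unloaded: V_out = x·V_in = 21.9 V.)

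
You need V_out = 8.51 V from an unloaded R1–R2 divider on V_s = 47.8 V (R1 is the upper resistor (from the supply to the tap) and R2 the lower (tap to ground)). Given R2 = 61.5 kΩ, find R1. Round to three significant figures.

V_out/V_s = R2/(R1+R2) = 0.1780.
So R1 = R2 · (V_s/V_out − 1) = 61.5 × (47.8/8.51 − 1) = 61.5 × 4.617 = 283.9 kΩ.

R1 ≈ 284 kΩ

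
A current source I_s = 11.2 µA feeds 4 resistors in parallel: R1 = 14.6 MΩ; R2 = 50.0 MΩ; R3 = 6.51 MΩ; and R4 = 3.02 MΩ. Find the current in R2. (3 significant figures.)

I ≈ 0.391 µA

ΣG = 1/14.6 + 1/50.0 + 1/6.51 + 1/3.02 = 0.5732.
By the current-divider rule, I = I_s · G_k/ΣG = 11.2 × 0.03489 = 0.3908 µA.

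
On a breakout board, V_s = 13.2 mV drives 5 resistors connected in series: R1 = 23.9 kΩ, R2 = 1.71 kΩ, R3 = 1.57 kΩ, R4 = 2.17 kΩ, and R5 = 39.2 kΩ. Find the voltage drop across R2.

ΣR = 23.9 + 1.71 + 1.57 + 2.17 + 39.2 = 68.55 kΩ.
V = V_s · R/ΣR = 13.2 × 0.02495 = 0.3293 mV.

V ≈ 0.329 mV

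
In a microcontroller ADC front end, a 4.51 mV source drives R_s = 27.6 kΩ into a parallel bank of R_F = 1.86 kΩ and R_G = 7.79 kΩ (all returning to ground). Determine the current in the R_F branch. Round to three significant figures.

Parallel bank: R_p = 1/(1/1.86 + 1/7.79) = 1.501 kΩ.
V_A = 4.51 × 1.501/29.10 = 0.2327 mV.
Branch current I = V_A/R_F = 0.2327/1.86 = 0.1251 µA.
(Check via current divider: I_total = 0.1550 µA; share G_k/ΣG = 0.8073 → same result.)

I ≈ 0.125 µA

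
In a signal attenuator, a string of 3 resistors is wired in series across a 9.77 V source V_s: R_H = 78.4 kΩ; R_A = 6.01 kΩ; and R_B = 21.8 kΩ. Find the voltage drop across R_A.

V ≈ 0.553 V

Total series resistance ΣR = 78.4 + 6.01 + 21.8 = 106.2 kΩ.
By the voltage-divider rule, V = 9.77 × 6.010/106.2 = 0.5528 V.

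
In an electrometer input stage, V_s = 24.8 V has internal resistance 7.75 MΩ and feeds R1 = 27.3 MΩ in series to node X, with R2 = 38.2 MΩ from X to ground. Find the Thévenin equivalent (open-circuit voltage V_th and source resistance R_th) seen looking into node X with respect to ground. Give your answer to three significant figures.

R1' = 7.75 + 27.3 = 35.05 MΩ (source resistance + R1).
Open-circuit (no load on X): V_th = V_s · R2/(R1' + R2) = 24.8 × 38.2/(35.05 + 38.2) = 12.93 V.
Looking into X with the source shorted: R_th = R1'·R2/(R1'+R2) = 35.05 × 38.2/73.25 = 18.28 MΩ.

V_th ≈ 12.9 V, R_th ≈ 18.3 MΩ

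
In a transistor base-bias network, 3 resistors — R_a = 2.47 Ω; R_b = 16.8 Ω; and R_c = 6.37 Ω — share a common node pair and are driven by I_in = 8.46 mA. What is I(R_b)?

I ≈ 0.810 mA

Total conductance ΣG = 1/2.47 + 1/16.8 + 1/6.37 = 0.6214 (units of 1/Ω).
R_b takes the fraction G_k/ΣG = 0.05952/0.6214 = 0.09579, so I = 8.46 × 0.09579 = 0.8104 mA.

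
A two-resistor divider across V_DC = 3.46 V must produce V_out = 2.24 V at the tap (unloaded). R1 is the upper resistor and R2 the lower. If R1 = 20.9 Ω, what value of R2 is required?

R2 ≈ 38.4 Ω

Required fraction k = V_out/V_DC = 0.6474.
Rearranging, R2 = R1·k/(1−k) = 20.9 × 1.836 = 38.37 Ω.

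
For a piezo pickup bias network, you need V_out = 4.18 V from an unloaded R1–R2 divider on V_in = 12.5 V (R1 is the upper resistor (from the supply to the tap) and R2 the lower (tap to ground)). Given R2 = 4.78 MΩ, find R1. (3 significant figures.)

R1 ≈ 9.51 MΩ

Required fraction k = V_out/V_in = 0.3344.
Rearranging, R1 = R2·(1−k)/k = 4.78 × 1.990 = 9.514 MΩ.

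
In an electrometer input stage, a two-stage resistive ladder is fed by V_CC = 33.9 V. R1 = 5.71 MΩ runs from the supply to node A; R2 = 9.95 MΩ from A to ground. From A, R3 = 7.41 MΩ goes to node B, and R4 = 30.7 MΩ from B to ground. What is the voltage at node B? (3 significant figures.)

V_B ≈ 15.8 V

Looking into the second stage from A: R3 + R4 = 38.11 MΩ appears in parallel with R2.
R2 ‖ (R3+R4) = 7.890 MΩ.
So V_A = 33.9 × 0.5801 = 19.67 V.
V_B = V_A × 0.8056 = 15.84 V.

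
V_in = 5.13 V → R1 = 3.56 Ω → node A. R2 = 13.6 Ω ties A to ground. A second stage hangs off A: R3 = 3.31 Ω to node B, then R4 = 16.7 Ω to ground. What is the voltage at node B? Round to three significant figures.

V_B ≈ 2.97 V

The second stage (R3 + R4 = 20.01 Ω) loads node A in parallel with R2.
Effective lower resistance at A: R2 ‖ 20.01 = 8.097 Ω.
V_A = 5.13 × 8.097/(3.56 + 8.097) = 3.563 V.
Stage 2 is unloaded, so V_B = V_A · R4/(R3+R4) = 3.563 × 16.7/20.01 = 2.974 V.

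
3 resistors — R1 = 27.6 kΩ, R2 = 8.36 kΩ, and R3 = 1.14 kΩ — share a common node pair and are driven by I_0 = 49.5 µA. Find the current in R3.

Total conductance ΣG = 1/27.6 + 1/8.36 + 1/1.14 = 1.033 (units of 1/kΩ).
By the current-divider rule, I = I_0 · G_k/ΣG = 49.5 × 0.8491 = 42.03 µA.

I ≈ 42.0 µA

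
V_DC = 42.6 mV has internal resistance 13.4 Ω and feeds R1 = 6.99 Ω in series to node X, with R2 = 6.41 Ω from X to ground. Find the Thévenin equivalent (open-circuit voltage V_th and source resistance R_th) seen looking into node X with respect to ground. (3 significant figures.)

V_th ≈ 10.2 mV, R_th ≈ 4.88 Ω

R1' = 13.4 + 6.99 = 20.39 Ω (source resistance + R1).
With X open, the divider is unloaded: V_th = 42.6 × 6.41/26.80 = 10.19 mV.
Looking into X with the source shorted: R_th = R1'·R2/(R1'+R2) = 20.39 × 6.41/26.80 = 4.877 Ω.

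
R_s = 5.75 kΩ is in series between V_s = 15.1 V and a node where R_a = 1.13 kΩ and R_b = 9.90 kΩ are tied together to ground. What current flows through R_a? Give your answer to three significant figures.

I ≈ 2.00 mA

Combine the parallel branches: R_p = (1/1.13 + 1/9.90)⁻¹ = 1.014 kΩ.
V_A = 15.1 × 1.014/6.764 = 2.264 V.
Branch current I = V_A/R_a = 2.264/1.13 = 2.004 mA.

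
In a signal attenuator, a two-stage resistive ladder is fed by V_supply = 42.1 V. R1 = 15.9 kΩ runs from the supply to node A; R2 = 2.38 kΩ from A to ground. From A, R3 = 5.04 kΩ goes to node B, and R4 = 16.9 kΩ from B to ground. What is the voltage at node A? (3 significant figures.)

Node A sees R2 in parallel with the series input of stage 2, R3 + R4 = 21.94 kΩ.
R2 ‖ (R3+R4) = 2.147 kΩ.
V_A = 42.1 × 2.147/(15.9 + 2.147) = 5.009 V.

V_A ≈ 5.01 V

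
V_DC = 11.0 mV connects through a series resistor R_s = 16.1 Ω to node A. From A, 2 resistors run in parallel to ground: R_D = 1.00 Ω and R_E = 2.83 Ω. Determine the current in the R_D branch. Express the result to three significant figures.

Parallel bank: R_p = 1/(1/1.00 + 1/2.83) = 0.7389 Ω.
V_A = 11.0 × 0.7389/16.84 = 0.4827 mV.
I(R_D) = V_A / R_D = 0.4827/1.00 = 0.4827 mA.

I ≈ 0.483 mA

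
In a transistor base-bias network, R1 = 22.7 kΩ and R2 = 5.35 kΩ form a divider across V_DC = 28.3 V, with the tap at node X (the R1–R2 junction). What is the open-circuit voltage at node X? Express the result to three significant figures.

V_th ≈ 5.40 V

With X open, the divider is unloaded: V_th = 28.3 × 5.35/28.05 = 5.398 V.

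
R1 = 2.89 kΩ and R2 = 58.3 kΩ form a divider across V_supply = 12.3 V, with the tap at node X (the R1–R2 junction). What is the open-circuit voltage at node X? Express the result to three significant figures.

With X open, the divider is unloaded: V_th = 12.3 × 58.3/61.19 = 11.72 V.

V_th ≈ 11.7 V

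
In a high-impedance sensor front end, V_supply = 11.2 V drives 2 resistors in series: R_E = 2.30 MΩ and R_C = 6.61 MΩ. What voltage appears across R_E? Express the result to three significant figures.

ΣR = 2.30 + 6.61 = 8.910 MΩ.
Voltage divider: V = V_supply · (2.300 / 8.910) = 11.2 × 0.2581 = 2.891 V.

V ≈ 2.89 V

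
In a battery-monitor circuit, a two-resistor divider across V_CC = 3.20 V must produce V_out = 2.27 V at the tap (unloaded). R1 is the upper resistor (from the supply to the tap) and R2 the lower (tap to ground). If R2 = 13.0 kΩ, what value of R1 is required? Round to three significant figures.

The divider ratio is R2/(R1+R2) = 2.27/3.20 = 0.7094.
Rearranging, R1 = R2·(1−k)/k = 13.0 × 0.4097 = 5.326 kΩ.

R1 ≈ 5.33 kΩ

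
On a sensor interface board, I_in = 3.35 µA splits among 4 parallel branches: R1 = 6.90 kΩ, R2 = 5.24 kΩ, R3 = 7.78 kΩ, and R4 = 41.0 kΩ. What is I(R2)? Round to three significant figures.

Conductances: ΣG = 1/6.90 + 1/5.24 + 1/7.78 + 1/41.0 = 0.4887 (1/kΩ).
Current divider: I(R2) = I_in · G_k/ΣG = 3.35 × (0.1908/0.4887) = 3.35 × 0.3905 = 1.308 µA.

I ≈ 1.31 µA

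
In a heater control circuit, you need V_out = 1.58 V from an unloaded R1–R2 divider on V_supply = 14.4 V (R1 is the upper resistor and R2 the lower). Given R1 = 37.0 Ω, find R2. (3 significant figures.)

V_out/V_supply = R2/(R1+R2) = 0.1097.
So R2 = R1 · V_out/(V_supply − V_out) = 37.0 × 1.58/(14.4 − 1.58) = 37.0 × 0.1232 = 4.560 Ω.

R2 ≈ 4.56 Ω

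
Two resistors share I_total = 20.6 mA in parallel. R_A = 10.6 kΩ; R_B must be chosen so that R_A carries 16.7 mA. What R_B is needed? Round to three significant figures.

R_B ≈ 45.4 kΩ

Two-branch current divider: I_A = I_total · R_B/(R_A + R_B).
With f = 0.8107, R_B = R_A · f/(1−f) = 10.6 × 4.282 = 45.39 kΩ.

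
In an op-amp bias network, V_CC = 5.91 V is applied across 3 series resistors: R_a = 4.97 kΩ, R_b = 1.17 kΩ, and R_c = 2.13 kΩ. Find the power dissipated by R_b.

ΣR = 8.270 kΩ → I = 5.91/8.270 = 0.7146 mA.
P = I²R = 0.5107 × 1.17 = 0.5975 mW.

P ≈ 0.598 mW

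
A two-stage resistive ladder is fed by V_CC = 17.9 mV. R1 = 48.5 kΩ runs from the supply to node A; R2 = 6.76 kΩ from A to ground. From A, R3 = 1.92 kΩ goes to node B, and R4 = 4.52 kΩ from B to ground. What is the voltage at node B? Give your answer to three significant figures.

V_B ≈ 0.800 mV

Looking into the second stage from A: R3 + R4 = 6.440 kΩ appears in parallel with R2.
R2 ‖ (R3+R4) = 3.298 kΩ.
So V_A = 17.9 × 0.06367 = 1.140 mV.
V_B = V_A × 0.7019 = 0.7999 mV.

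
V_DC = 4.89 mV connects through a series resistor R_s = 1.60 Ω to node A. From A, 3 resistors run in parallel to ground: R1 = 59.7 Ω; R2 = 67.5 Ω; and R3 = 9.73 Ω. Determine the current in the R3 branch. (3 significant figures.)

Combine the parallel branches: R_p = (1/59.7 + 1/67.5 + 1/9.73)⁻¹ = 7.444 Ω.
V_A by voltage divider: V_A = 4.89 × 7.444/(1.60 + 7.444) = 4.025 mV.
Branch current I = V_A/R3 = 4.025/9.73 = 0.4137 mA.

I ≈ 0.414 mA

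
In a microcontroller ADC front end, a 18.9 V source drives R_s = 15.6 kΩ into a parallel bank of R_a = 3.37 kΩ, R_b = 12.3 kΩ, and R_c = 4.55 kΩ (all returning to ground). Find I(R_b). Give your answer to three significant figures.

I ≈ 0.149 mA

Combine the parallel branches: R_p = (1/3.37 + 1/12.3 + 1/4.55)⁻¹ = 1.673 kΩ.
V_A = 18.9 × 1.673/17.27 = 1.830 V.
Branch current I = V_A/R_b = 1.830/12.3 = 0.1488 mA.
(Equivalently: I_total = 1.094 mA, then current-divider fraction G_k/ΣG = 0.1360.)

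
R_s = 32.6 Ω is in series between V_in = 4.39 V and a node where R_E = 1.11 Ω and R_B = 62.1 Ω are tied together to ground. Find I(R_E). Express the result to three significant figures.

I ≈ 0.128 A

Parallel bank: R_p = 1/(1/1.11 + 1/62.1) = 1.091 Ω.
V_A = 4.39 × 1.091/33.69 = 0.1421 V.
Branch current I = V_A/R_E = 0.1421/1.11 = 0.1280 A.
(Equivalently: I_total = 0.1303 A, then current-divider fraction G_k/ΣG = 0.9824.)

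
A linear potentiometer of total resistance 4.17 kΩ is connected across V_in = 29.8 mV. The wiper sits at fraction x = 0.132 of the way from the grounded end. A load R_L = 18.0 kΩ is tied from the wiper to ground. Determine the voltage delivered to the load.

The pot divides into 3.620 kΩ above the wiper and 0.5504 kΩ below.
Lower segment in parallel with the load: 0.5504 ‖ 18.0 = 0.5341 kΩ.
V_out = 29.8 × 0.5341/(3.620 + 0.5341) = 3.832 mV.
(Unloaded: V_out = x·V_in = 3.93 mV.)

V_out ≈ 3.83 mV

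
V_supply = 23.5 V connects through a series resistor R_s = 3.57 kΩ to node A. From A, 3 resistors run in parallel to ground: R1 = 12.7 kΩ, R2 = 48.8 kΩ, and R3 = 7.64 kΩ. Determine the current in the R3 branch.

I ≈ 1.69 mA

Equivalent of the parallel group: R_p = 4.346 kΩ.
Node voltage V_A = V_supply · R_p/(R_s + R_p) = 23.5 × 0.5490 = 12.90 V.
I(R3) = V_A / R3 = 12.90/7.64 = 1.689 mA.
(Equivalently: I_total = 2.969 mA, then current-divider fraction G_k/ΣG = 0.5688.)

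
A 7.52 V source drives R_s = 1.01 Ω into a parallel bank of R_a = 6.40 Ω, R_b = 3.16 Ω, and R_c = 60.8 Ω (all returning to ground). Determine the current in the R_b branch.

Combine the parallel branches: R_p = (1/6.40 + 1/3.16 + 1/60.8)⁻¹ = 2.044 Ω.
V_A by voltage divider: V_A = 7.52 × 2.044/(1.01 + 2.044) = 5.033 V.
Branch current I = V_A/R_b = 5.033/3.16 = 1.593 A.
(Equivalently: I_total = 2.462 A, then current-divider fraction G_k/ΣG = 0.6469.)

I ≈ 1.59 A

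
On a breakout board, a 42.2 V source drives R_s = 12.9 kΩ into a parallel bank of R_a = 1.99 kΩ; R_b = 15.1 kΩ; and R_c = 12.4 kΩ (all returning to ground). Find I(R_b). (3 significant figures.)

I ≈ 0.298 mA

Equivalent of the parallel group: R_p = 1.540 kΩ.
V_A = 42.2 × 1.540/14.44 = 4.500 V.
Branch current I = V_A/R_b = 4.500/15.1 = 0.2980 mA.
(Equivalently: I_total = 2.922 mA, then current-divider fraction G_k/ΣG = 0.1020.)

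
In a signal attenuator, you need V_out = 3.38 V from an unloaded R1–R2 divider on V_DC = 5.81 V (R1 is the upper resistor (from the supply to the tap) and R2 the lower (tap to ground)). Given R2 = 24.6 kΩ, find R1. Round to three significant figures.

R1 ≈ 17.7 kΩ

V_out/V_DC = R2/(R1+R2) = 0.5818.
So R1 = R2 · (V_DC/V_out − 1) = 24.6 × (5.81/3.38 − 1) = 24.6 × 0.7189 = 17.69 kΩ.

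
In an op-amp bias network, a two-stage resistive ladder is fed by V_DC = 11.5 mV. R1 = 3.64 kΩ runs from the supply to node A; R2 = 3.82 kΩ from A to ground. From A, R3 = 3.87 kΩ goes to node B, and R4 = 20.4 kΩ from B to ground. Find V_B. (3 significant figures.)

Looking into the second stage from A: R3 + R4 = 24.27 kΩ appears in parallel with R2.
Effective lower resistance at A: R2 ‖ 24.27 = 3.301 kΩ.
So V_A = 11.5 × 0.4755 = 5.469 mV.
Then the unloaded second divider: V_B = V_A × R4/(R3+R4) = 5.469 × 0.8405 = 4.597 mV.

V_B ≈ 4.60 mV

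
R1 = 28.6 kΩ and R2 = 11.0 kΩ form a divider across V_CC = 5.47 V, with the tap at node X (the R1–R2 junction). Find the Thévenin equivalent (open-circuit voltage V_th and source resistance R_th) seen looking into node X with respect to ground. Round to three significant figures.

V_th ≈ 1.52 V, R_th ≈ 7.94 kΩ

V_th is the unloaded tap voltage: V_CC · R2/(R1+R2) = 5.47 × 0.2778 = 1.519 V.
With V_CC suppressed (replaced by a short), R_th = R1 ‖ R2 = (28.60 × 11.0)/(28.60 + 11.0) = 7.944 kΩ.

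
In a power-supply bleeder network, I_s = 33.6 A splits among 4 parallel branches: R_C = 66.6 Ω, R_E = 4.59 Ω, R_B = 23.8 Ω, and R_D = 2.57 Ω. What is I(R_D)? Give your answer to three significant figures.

I ≈ 19.7 A

Total conductance ΣG = 1/66.6 + 1/4.59 + 1/23.8 + 1/2.57 = 0.6640 (units of 1/Ω).
By the current-divider rule, I = I_s · G_k/ΣG = 33.6 × 0.5860 = 19.69 A.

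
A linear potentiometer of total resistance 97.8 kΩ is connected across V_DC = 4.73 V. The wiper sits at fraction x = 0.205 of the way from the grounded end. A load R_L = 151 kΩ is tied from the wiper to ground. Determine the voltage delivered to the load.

V_out ≈ 0.877 V

Split the track: R_lower = x·R_p = 20.05 kΩ, R_upper = (1−x)·R_p = 77.75 kΩ.
(x·R_p) ‖ R_L = 17.70 kΩ.
Then V_out = V_DC · 17.70/(77.75 + 17.70) = 0.8771 V.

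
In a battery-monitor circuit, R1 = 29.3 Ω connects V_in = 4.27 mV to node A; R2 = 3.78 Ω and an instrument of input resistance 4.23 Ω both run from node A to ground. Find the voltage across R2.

R2 ‖ R_L = (3.78 × 4.23)/(3.78 + 4.23) = 1.996 Ω.
Now apply the divider: V_out = 4.27 × 0.06378 = 0.2724 mV.
(Unloaded it would be 0.488 mV; the load pulls it down.)

V_out ≈ 0.272 mV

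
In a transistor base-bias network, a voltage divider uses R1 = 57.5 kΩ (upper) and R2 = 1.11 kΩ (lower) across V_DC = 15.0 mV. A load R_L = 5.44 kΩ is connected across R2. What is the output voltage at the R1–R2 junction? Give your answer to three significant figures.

V_out ≈ 0.237 mV

R2 ‖ R_L = (1.11 × 5.44)/(1.11 + 5.44) = 0.9219 kΩ.
Voltage divider with the loaded lower leg: V_out = 15.0 × 0.9219/(57.5 + 0.9219) = 15.0 × 0.01578 = 0.2367 mV.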